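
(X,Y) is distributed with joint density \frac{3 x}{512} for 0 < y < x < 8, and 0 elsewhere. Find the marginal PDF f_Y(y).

f_Y(y) = ∫_y^8 \frac{3 x}{512} dx = \frac{3}{16} - \frac{3 y^{2}}{1024}
for 0 < y < 8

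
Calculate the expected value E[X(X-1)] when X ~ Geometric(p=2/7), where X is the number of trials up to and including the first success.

E[X(X-1)] = E[X² - X] = E[X²] - E[X]
E[X] = \frac{7}{2}
E[X²] = Var(X) + (E[X])² = \frac{35}{4} + (\frac{7}{2})² = 21
E[X(X-1)] = 21 - \frac{7}{2} = \frac{35}{2}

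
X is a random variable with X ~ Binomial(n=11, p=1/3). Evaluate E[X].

For X ~ Binomial(n=11, p=1/3), the expected value is:
E[X] = \frac{11}{3}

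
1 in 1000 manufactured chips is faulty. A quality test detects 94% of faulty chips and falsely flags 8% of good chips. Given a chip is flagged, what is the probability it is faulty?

Let D = the rare event, + = positive/flagged.
P(D) = 1/1000
P(+|D) = 94/100 = 47/50
P(+|D') = 8/100 = 2/25
P(+) = P(+|D)P(D) + P(+|D')P(D')
     = \frac{47}{50} × \frac{1}{1000} + \frac{2}{25} × \frac{999}{1000}
     = \frac{4043}{50000}
P(D|+) = P(+|D)P(D)/P(+) = \frac{47}{4043}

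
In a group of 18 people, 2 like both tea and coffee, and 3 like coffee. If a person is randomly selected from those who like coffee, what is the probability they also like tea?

P(A ∩ B) = 2/18 = 1/9
P(B) = 3/18 = 1/6
P(A|B) = P(A ∩ B) / P(B) = (1/9) / (1/6) = 2/3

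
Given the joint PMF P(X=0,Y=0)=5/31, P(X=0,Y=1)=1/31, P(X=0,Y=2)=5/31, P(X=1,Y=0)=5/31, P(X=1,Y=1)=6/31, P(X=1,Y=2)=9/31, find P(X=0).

P(X=0) = P(X=0,Y=0) + P(X=0,Y=1) + P(X=0,Y=2)
= 5/31 + 1/31 + 5/31
= 11/31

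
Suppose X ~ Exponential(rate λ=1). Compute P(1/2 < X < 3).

P(1/2 < X < 3) = ∫_{1/2}^{3} f(x) dx
where f(x) = e^{- x}
= - \frac{1}{e^{3}} + e^{- \frac{1}{2}}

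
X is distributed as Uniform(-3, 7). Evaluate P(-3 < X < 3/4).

P(-3 < X < 3/4) = ∫_{-3}^{3/4} f(x) dx
where f(x) = \frac{1}{10}
= \frac{3}{8}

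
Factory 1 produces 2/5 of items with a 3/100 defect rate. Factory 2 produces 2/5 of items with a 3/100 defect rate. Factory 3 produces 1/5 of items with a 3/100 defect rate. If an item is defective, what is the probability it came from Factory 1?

Using Bayes' theorem:
P(F1) = 2/5, P(D|F1) = 3/100
P(F2) = 2/5, P(D|F2) = 3/100
P(F3) = 1/5, P(D|F3) = 3/100
P(D) = P(D|F1)P(F1) + P(D|F2)P(F2) + P(D|F3)P(F3)
     = \frac{3}{100}
P(F1|D) = P(D|F1)P(F1) / P(D)
= \frac{2}{5}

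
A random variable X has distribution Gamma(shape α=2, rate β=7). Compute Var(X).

For X ~ Gamma(shape α=2, rate β=7):
Var(X) = \frac{2}{49}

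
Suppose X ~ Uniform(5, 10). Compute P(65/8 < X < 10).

P(65/8 < X < 10) = ∫_{65/8}^{10} f(x) dx
where f(x) = \frac{1}{5}
= \frac{3}{8}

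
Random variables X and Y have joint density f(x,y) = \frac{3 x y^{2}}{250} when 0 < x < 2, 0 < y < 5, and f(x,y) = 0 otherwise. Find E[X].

f_X(x) = ∫_0^5 \frac{3 x y^{2}}{250} dy = \frac{x}{2}
E[X] = ∫_0^2 x × (\frac{x}{2}) dx = \frac{4}{3}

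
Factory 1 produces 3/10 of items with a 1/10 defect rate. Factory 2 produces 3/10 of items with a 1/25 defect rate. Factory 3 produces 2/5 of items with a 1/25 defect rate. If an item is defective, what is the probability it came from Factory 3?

Using Bayes' theorem:
P(F1) = 3/10, P(D|F1) = 1/10
P(F2) = 3/10, P(D|F2) = 1/25
P(F3) = 2/5, P(D|F3) = 1/25
P(D) = P(D|F1)P(F1) + P(D|F2)P(F2) + P(D|F3)P(F3)
     = \frac{29}{500}
P(F3|D) = P(D|F3)P(F3) / P(D)
= \frac{8}{29}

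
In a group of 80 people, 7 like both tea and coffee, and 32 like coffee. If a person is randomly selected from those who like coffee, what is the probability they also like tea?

P(A ∩ B) = 7/80
P(B) = 32/80 = 2/5
P(A|B) = P(A ∩ B) / P(B) = (7/80) / (2/5) = 7/32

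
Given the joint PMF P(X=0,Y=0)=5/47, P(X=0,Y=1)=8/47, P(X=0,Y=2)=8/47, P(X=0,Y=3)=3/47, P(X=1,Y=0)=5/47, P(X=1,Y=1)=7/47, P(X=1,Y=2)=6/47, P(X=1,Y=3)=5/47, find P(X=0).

P(X=0) = P(X=0,Y=0) + P(X=0,Y=1) + P(X=0,Y=2) + P(X=0,Y=3)
= 5/47 + 8/47 + 8/47 + 3/47
= 24/47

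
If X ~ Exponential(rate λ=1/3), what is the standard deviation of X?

For X ~ Exponential(rate λ=1/3):
Var(X) = 9
SD(X) = √(Var(X)) = √(9) = 3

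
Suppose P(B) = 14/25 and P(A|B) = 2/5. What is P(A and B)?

By definition, P(A|B) = P(A ∩ B) / P(B)
So P(A ∩ B) = P(A|B) × P(B)
= 2/5 × 14/25
= 28/125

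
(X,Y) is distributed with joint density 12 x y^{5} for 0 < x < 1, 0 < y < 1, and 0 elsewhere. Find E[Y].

E[Y] = ∫_0^1 ∫_0^1 y × f(x,y) dx dy
= \frac{6}{7}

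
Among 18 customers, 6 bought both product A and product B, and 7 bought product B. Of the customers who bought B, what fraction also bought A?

P(A ∩ B) = 6/18 = 1/3
P(B) = 7/18
P(A|B) = P(A ∩ B) / P(B) = (1/3) / (7/18) = 6/7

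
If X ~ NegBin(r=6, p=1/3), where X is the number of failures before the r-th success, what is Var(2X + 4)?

For X ~ NegBin(r=6, p=1/3), where X is the number of failures before the r-th success:
Var(X) = 36
Var(2X + 4) = (2)² × Var(X) = 4 × 36 = 144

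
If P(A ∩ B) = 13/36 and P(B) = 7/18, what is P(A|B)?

P(A|B) = P(A ∩ B) / P(B)
= (13/36) / (7/18)
= 13/14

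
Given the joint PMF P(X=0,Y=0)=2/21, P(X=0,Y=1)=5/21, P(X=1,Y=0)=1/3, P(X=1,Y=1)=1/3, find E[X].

First find marginal of X:
P(X=0) = 1/3
P(X=1) = 2/3
E[X] = 0 × 1/3 + 1 × 2/3 = 2/3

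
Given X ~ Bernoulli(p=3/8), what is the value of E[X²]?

Using the identity E[X²] = Var(X) + (E[X])²:
E[X] = \frac{3}{8}
Var(X) = \frac{15}{64}
E[X²] = \frac{15}{64} + (\frac{3}{8})²
= \frac{3}{8}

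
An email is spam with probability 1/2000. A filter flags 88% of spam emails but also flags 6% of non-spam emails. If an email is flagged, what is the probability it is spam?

Let D = the rare event, + = positive/flagged.
P(D) = 1/2000
P(+|D) = 88/100 = 22/25
P(+|D') = 6/100 = 3/50
P(+) = P(+|D)P(D) + P(+|D')P(D')
     = \frac{22}{25} × \frac{1}{2000} + \frac{3}{50} × \frac{1999}{2000}
     = \frac{6041}{100000}
P(D|+) = P(+|D)P(D)/P(+) = \frac{44}{6041}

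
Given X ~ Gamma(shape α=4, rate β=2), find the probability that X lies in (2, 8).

P(2 < X < 8) = ∫_{2}^{8} f(x) dx
where f(x) = \frac{8 x^{3} e^{- 2 x}}{3}
= \frac{-2483 + 71 e^{12}}{3 e^{16}}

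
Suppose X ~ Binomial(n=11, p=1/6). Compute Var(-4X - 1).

For X ~ Binomial(n=11, p=1/6):
Var(X) = \frac{55}{36}
Var(-4X - 1) = (-4)² × Var(X) = 16 × \frac{55}{36} = \frac{220}{9}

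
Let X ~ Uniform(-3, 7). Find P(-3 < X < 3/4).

P(-3 < X < 3/4) = ∫_{-3}^{3/4} f(x) dx
where f(x) = \frac{1}{10}
= \frac{3}{8}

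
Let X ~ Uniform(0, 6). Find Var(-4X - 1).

For X ~ Uniform(0, 6):
Var(X) = 3
Var(-4X - 1) = (-4)² × Var(X) = 16 × 3 = 48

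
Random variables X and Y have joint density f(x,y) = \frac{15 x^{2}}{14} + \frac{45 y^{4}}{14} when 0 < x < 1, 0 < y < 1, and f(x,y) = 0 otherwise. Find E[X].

E[X] = ∫_0^1 ∫_0^1 x × f(x,y) dy dx
= ∫_0^1 ∫_0^1 x × (\frac{15 x^{2}}{14} + \frac{45 y^{4}}{14}) dy dx
= \frac{33}{56}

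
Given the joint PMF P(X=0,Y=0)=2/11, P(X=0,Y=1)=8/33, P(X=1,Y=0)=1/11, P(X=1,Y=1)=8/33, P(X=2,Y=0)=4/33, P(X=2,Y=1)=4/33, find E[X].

First find marginal of X:
P(X=0) = 14/33
P(X=1) = 1/3
P(X=2) = 8/33
E[X] = 0 × 14/33 + 1 × 1/3 + 2 × 8/33 = 9/11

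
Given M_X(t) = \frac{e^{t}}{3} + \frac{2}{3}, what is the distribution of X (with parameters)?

The MGF M(t) = \frac{e^{t}}{3} + \frac{2}{3} is the standard form for the Bernoulli distribution.
Comparing with the known MGF formula identifies: Bernoulli(p=1/3)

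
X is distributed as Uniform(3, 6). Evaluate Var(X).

For X ~ Uniform(3, 6):
Var(X) = \frac{3}{4}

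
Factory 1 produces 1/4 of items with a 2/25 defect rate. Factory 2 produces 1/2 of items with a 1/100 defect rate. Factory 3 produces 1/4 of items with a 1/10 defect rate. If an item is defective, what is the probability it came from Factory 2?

Using Bayes' theorem:
P(F1) = 1/4, P(D|F1) = 2/25
P(F2) = 1/2, P(D|F2) = 1/100
P(F3) = 1/4, P(D|F3) = 1/10
P(D) = P(D|F1)P(F1) + P(D|F2)P(F2) + P(D|F3)P(F3)
     = \frac{1}{20}
P(F2|D) = P(D|F2)P(F2) / P(D)
= \frac{1}{10}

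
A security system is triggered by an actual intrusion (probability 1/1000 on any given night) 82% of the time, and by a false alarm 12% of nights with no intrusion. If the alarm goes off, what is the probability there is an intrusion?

Let D = the rare event, + = positive/flagged.
P(D) = 1/1000
P(+|D) = 82/100 = 41/50
P(+|D') = 12/100 = 3/25
P(+) = P(+|D)P(D) + P(+|D')P(D')
     = \frac{41}{50} × \frac{1}{1000} + \frac{3}{25} × \frac{999}{1000}
     = \frac{1207}{10000}
P(D|+) = P(+|D)P(D)/P(+) = \frac{41}{6035}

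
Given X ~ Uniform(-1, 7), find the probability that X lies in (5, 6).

P(5 < X < 6) = ∫_{5}^{6} f(x) dx
where f(x) = \frac{1}{8}
= \frac{1}{8}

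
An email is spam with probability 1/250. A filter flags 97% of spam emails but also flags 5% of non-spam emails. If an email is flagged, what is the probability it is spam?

Let D = the rare event, + = positive/flagged.
P(D) = 1/250
P(+|D) = 97/100
P(+|D') = 5/100 = 1/20
P(+) = P(+|D)P(D) + P(+|D')P(D')
     = \frac{97}{100} × \frac{1}{250} + \frac{1}{20} × \frac{249}{250}
     = \frac{671}{12500}
P(D|+) = P(+|D)P(D)/P(+) = \frac{97}{1342}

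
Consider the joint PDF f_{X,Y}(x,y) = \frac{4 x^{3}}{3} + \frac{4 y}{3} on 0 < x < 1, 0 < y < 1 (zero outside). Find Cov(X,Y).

E[XY] = ∫∫ xy × f(x,y) dx dy = \frac{16}{45}
E[X] = \frac{3}{5}
E[Y] = \frac{11}{18}
Cov(X,Y) = E[XY] - E[X]E[Y] = - \frac{1}{90}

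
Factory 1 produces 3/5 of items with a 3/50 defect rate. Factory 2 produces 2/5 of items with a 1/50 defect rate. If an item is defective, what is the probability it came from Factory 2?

Using Bayes' theorem:
P(F1) = 3/5, P(D|F1) = 3/50
P(F2) = 2/5, P(D|F2) = 1/50
P(D) = P(D|F1)P(F1) + P(D|F2)P(F2)
     = \frac{11}{250}
P(F2|D) = P(D|F2)P(F2) / P(D)
= \frac{2}{11}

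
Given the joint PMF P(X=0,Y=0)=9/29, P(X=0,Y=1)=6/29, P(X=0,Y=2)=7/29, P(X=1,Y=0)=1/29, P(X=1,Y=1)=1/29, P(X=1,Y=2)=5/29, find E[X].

First find marginal of X:
P(X=0) = 22/29
P(X=1) = 7/29
E[X] = 0 × 22/29 + 1 × 7/29 = 7/29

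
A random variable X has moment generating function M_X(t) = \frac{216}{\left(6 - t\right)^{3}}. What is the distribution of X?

The MGF M(t) = \frac{216}{\left(6 - t\right)^{3}} is the standard form for the Gamma distribution.
Comparing with the known MGF formula identifies: Gamma(shape α=3, rate β=6)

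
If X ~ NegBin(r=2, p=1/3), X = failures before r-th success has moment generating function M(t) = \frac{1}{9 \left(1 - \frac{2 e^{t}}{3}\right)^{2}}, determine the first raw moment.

To find E[X], compute M^(1)(0):
M^(1)(t) = \frac{4 e^{t}}{27 \left(1 - \frac{2 e^{t}}{3}\right)^{3}}
M^(1)(0) = 4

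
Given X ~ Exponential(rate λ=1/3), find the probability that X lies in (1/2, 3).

P(1/2 < X < 3) = ∫_{1/2}^{3} f(x) dx
where f(x) = \frac{e^{- \frac{x}{3}}}{3}
= - \frac{1}{e} + e^{- \frac{1}{6}}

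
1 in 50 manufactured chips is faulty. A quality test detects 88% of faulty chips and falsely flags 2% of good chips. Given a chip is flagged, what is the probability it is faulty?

Let D = the rare event, + = positive/flagged.
P(D) = 1/50
P(+|D) = 88/100 = 22/25
P(+|D') = 2/100 = 1/50
P(+) = P(+|D)P(D) + P(+|D')P(D')
     = \frac{22}{25} × \frac{1}{50} + \frac{1}{50} × \frac{49}{50}
     = \frac{93}{2500}
P(D|+) = P(+|D)P(D)/P(+) = \frac{44}{93}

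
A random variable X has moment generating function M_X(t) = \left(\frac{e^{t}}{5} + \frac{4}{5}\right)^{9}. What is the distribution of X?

The MGF M(t) = \left(\frac{e^{t}}{5} + \frac{4}{5}\right)^{9} is the standard form for the Binomial distribution.
Comparing with the known MGF formula identifies: Binomial(n=9, p=1/5)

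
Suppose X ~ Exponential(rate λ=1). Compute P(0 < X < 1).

P(0 < X < 1) = ∫_{0}^{1} f(x) dx
where f(x) = e^{- x}
= 1 - e^{-1}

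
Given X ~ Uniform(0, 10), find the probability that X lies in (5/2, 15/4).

P(5/2 < X < 15/4) = ∫_{5/2}^{15/4} f(x) dx
where f(x) = \frac{1}{10}
= \frac{1}{8}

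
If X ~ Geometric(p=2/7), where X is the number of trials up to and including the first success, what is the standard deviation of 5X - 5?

For X ~ Geometric(p=2/7), where X is the number of trials up to and including the first success:
Var(X) = \frac{35}{4}
SD(X) = √(Var(X)) = √(\frac{35}{4}) = \frac{\sqrt{35}}{2}
SD(5X - 5) = |5| × SD(X) = 5 × \frac{\sqrt{35}}{2} = \frac{5 \sqrt{35}}{2}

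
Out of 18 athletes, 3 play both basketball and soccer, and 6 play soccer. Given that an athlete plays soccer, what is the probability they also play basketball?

P(A ∩ B) = 3/18 = 1/6
P(B) = 6/18 = 1/3
P(A|B) = P(A ∩ B) / P(B) = (1/6) / (1/3) = 1/2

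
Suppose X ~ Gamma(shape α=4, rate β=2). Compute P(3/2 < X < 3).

P(3/2 < X < 3) = ∫_{3/2}^{3} f(x) dx
where f(x) = \frac{8 x^{3} e^{- 2 x}}{3}
= \frac{-61 + 13 e^{3}}{e^{6}}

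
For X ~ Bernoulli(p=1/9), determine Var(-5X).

For X ~ Bernoulli(p=1/9):
Var(X) = \frac{8}{81}
Var(-5X) = (-5)² × Var(X) = 25 × \frac{8}{81} = \frac{200}{81}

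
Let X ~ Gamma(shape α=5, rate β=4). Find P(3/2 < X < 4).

P(3/2 < X < 4) = ∫_{3/2}^{4} f(x) dx
where f(x) = \frac{128 x^{4} e^{- 4 x}}{3}
= \frac{5 \left(-2135 + 69 e^{10}\right)}{3 e^{16}}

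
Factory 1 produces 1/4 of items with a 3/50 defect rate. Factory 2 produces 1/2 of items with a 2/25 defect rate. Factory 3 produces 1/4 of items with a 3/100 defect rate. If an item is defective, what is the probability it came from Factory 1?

Using Bayes' theorem:
P(F1) = 1/4, P(D|F1) = 3/50
P(F2) = 1/2, P(D|F2) = 2/25
P(F3) = 1/4, P(D|F3) = 3/100
P(D) = P(D|F1)P(F1) + P(D|F2)P(F2) + P(D|F3)P(F3)
     = \frac{1}{16}
P(F1|D) = P(D|F1)P(F1) / P(D)
= \frac{6}{25}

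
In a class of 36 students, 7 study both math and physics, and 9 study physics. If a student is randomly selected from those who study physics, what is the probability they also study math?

P(A ∩ B) = 7/36
P(B) = 9/36 = 1/4
P(A|B) = P(A ∩ B) / P(B) = (7/36) / (1/4) = 7/9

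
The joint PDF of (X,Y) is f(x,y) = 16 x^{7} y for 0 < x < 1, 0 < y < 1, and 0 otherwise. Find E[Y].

E[Y] = ∫_0^1 ∫_0^1 y × f(x,y) dx dy
= \frac{2}{3}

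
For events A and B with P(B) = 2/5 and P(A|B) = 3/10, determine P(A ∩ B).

By definition, P(A|B) = P(A ∩ B) / P(B)
So P(A ∩ B) = P(A|B) × P(B)
= 3/10 × 2/5
= 3/25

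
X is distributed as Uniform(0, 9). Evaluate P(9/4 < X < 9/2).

P(9/4 < X < 9/2) = ∫_{9/4}^{9/2} f(x) dx
where f(x) = \frac{1}{9}
= \frac{1}{4}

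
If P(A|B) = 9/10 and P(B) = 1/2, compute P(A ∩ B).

By definition, P(A|B) = P(A ∩ B) / P(B)
So P(A ∩ B) = P(A|B) × P(B)
= 9/10 × 1/2
= 9/20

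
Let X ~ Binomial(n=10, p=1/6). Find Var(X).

For X ~ Binomial(n=10, p=1/6):
Var(X) = \frac{25}{18}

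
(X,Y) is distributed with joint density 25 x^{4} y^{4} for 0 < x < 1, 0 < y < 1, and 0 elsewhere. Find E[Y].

E[Y] = ∫_0^1 ∫_0^1 y × f(x,y) dx dy
= \frac{5}{6}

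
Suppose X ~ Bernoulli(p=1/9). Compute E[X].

For X ~ Bernoulli(p=1/9), the expected value is:
E[X] = \frac{1}{9}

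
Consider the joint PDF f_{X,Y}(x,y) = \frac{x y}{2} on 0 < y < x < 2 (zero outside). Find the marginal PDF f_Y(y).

f_Y(y) = ∫_y^2 \frac{x y}{2} dx = - \frac{y^{3}}{4} + y
for 0 < y < 2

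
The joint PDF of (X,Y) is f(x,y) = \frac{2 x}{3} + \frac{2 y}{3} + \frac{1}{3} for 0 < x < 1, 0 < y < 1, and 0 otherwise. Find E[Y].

E[Y] = ∫_0^1 ∫_0^1 y × f(x,y) dx dy
= \frac{5}{9}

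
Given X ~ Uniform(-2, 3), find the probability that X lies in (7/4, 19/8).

P(7/4 < X < 19/8) = ∫_{7/4}^{19/8} f(x) dx
where f(x) = \frac{1}{5}
= \frac{1}{8}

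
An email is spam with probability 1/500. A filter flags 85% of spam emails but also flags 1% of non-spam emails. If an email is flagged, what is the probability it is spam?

Let D = the rare event, + = positive/flagged.
P(D) = 1/500
P(+|D) = 85/100 = 17/20
P(+|D') = 1/100
P(+) = P(+|D)P(D) + P(+|D')P(D')
     = \frac{17}{20} × \frac{1}{500} + \frac{1}{100} × \frac{499}{500}
     = \frac{73}{6250}
P(D|+) = P(+|D)P(D)/P(+) = \frac{85}{584}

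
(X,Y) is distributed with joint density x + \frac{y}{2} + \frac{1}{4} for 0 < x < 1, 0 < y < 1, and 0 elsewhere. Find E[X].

E[X] = ∫_0^1 ∫_0^1 x × f(x,y) dy dx
= ∫_0^1 ∫_0^1 x × (x + \frac{y}{2} + \frac{1}{4}) dy dx
= \frac{7}{12}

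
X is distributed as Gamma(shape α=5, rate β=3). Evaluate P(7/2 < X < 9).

P(7/2 < X < 9) = ∫_{7/2}^{9} f(x) dx
where f(x) = \frac{81 x^{4} e^{- 3 x}}{8}
= - \frac{206531}{8 e^{27}} + \frac{98051}{128 e^{\frac{21}{2}}}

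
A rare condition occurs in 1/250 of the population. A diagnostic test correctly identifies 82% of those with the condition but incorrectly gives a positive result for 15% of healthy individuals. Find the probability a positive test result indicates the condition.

Let D = the rare event, + = positive/flagged.
P(D) = 1/250
P(+|D) = 82/100 = 41/50
P(+|D') = 15/100 = 3/20
P(+) = P(+|D)P(D) + P(+|D')P(D')
     = \frac{41}{50} × \frac{1}{250} + \frac{3}{20} × \frac{249}{250}
     = \frac{3817}{25000}
P(D|+) = P(+|D)P(D)/P(+) = \frac{82}{3817}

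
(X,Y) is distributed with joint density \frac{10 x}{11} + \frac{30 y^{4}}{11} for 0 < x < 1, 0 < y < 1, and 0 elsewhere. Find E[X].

E[X] = ∫_0^1 ∫_0^1 x × f(x,y) dy dx
= ∫_0^1 ∫_0^1 x × (\frac{10 x}{11} + \frac{30 y^{4}}{11}) dy dx
= \frac{19}{33}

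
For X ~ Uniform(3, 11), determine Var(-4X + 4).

For X ~ Uniform(3, 11):
Var(X) = \frac{16}{3}
Var(-4X + 4) = (-4)² × Var(X) = 16 × \frac{16}{3} = \frac{256}{3}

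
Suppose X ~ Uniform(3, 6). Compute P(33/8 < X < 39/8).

P(33/8 < X < 39/8) = ∫_{33/8}^{39/8} f(x) dx
where f(x) = \frac{1}{3}
= \frac{1}{4}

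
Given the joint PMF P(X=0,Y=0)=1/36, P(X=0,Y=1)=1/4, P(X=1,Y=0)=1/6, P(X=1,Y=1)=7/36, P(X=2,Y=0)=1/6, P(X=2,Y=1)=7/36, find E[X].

First find marginal of X:
P(X=0) = 5/18
P(X=1) = 13/36
P(X=2) = 13/36
E[X] = 0 × 5/18 + 1 × 13/36 + 2 × 13/36 = 13/12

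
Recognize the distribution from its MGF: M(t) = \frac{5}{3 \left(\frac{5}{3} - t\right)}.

The MGF M(t) = \frac{5}{3 \left(\frac{5}{3} - t\right)} is the standard form for the Exponential distribution.
Comparing with the known MGF formula identifies: Exponential(rate λ=5/3)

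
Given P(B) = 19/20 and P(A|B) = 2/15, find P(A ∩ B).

By definition, P(A|B) = P(A ∩ B) / P(B)
So P(A ∩ B) = P(A|B) × P(B)
= 2/15 × 19/20
= 19/150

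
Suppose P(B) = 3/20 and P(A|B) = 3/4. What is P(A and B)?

By definition, P(A|B) = P(A ∩ B) / P(B)
So P(A ∩ B) = P(A|B) × P(B)
= 3/4 × 3/20
= 9/80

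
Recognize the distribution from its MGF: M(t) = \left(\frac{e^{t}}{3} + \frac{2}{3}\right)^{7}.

The MGF M(t) = \left(\frac{e^{t}}{3} + \frac{2}{3}\right)^{7} is the standard form for the Binomial distribution.
Comparing with the known MGF formula identifies: Binomial(n=7, p=1/3)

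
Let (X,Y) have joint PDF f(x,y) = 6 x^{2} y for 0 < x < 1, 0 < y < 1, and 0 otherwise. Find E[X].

E[X] = ∫_0^1 ∫_0^1 x × f(x,y) dy dx
= ∫_0^1 ∫_0^1 x × (6 x^{2} y) dy dx
= \frac{3}{4}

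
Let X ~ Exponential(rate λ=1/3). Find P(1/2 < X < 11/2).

P(1/2 < X < 11/2) = ∫_{1/2}^{11/2} f(x) dx
where f(x) = \frac{e^{- \frac{x}{3}}}{3}
= - \frac{1 - e^{\frac{5}{3}}}{e^{\frac{11}{6}}}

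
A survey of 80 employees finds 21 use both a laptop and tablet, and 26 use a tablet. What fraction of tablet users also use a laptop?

P(A ∩ B) = 21/80
P(B) = 26/80 = 13/40
P(A|B) = P(A ∩ B) / P(B) = (21/80) / (13/40) = 21/26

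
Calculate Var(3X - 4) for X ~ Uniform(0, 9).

For X ~ Uniform(0, 9):
Var(X) = \frac{27}{4}
Var(3X - 4) = (3)² × Var(X) = 9 × \frac{27}{4} = \frac{243}{4}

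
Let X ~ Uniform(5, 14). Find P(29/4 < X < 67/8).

P(29/4 < X < 67/8) = ∫_{29/4}^{67/8} f(x) dx
where f(x) = \frac{1}{9}
= \frac{1}{8}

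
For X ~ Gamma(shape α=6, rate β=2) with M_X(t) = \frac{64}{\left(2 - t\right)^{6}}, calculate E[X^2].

To find E[X^2], compute M^(2)(0):
M^(1)(t) = \frac{384}{\left(2 - t\right)^{7}}
M^(2)(t) = \frac{2688}{\left(2 - t\right)^{8}}
M^(2)(0) = \frac{21}{2}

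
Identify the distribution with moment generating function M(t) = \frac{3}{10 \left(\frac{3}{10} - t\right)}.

The MGF M(t) = \frac{3}{10 \left(\frac{3}{10} - t\right)} is the standard form for the Exponential distribution.
Comparing with the known MGF formula identifies: Exponential(rate λ=3/10)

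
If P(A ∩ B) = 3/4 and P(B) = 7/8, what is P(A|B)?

P(A|B) = P(A ∩ B) / P(B)
= (3/4) / (7/8)
= 6/7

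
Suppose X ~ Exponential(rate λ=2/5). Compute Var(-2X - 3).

For X ~ Exponential(rate λ=2/5):
Var(X) = \frac{25}{4}
Var(-2X - 3) = (-2)² × Var(X) = 4 × \frac{25}{4} = 25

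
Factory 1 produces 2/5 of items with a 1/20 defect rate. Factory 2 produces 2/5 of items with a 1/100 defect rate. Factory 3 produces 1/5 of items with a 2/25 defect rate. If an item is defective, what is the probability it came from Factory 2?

Using Bayes' theorem:
P(F1) = 2/5, P(D|F1) = 1/20
P(F2) = 2/5, P(D|F2) = 1/100
P(F3) = 1/5, P(D|F3) = 2/25
P(D) = P(D|F1)P(F1) + P(D|F2)P(F2) + P(D|F3)P(F3)
     = \frac{1}{25}
P(F2|D) = P(D|F2)P(F2) / P(D)
= \frac{1}{10}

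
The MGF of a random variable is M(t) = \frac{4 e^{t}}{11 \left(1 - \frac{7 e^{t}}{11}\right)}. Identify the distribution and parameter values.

The MGF M(t) = \frac{4 e^{t}}{11 \left(1 - \frac{7 e^{t}}{11}\right)} is the standard form for the Geometric distribution.
Comparing with the known MGF formula identifies: Geometric(p=4/11), X = trial number of first success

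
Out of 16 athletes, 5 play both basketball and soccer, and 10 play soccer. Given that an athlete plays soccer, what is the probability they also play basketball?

P(A ∩ B) = 5/16
P(B) = 10/16 = 5/8
P(A|B) = P(A ∩ B) / P(B) = (5/16) / (5/8) = 1/2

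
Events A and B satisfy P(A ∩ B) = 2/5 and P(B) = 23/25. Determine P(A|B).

P(A|B) = P(A ∩ B) / P(B)
= (2/5) / (23/25)
= 10/23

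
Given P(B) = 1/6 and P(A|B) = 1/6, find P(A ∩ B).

By definition, P(A|B) = P(A ∩ B) / P(B)
So P(A ∩ B) = P(A|B) × P(B)
= 1/6 × 1/6
= 1/36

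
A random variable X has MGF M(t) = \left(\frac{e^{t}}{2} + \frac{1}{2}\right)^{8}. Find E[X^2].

To find E[X^2], compute M^(2)(0):
M^(1)(t) = 4 \left(\frac{e^{t}}{2} + \frac{1}{2}\right)^{7} e^{t}
M^(2)(t) = 4 \left(\frac{e^{t}}{2} + \frac{1}{2}\right)^{7} e^{t} + 14 \left(\frac{e^{t}}{2} + \frac{1}{2}\right)^{6} e^{2 t}
M^(2)(0) = 18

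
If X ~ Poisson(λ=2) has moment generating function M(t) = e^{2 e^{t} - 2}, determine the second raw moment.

To find E[X^2], compute M^(2)(0):
M^(1)(t) = 2 e^{t} e^{2 e^{t} - 2}
M^(2)(t) = 4 e^{2 t} e^{2 e^{t} - 2} + 2 e^{t} e^{2 e^{t} - 2}
M^(2)(0) = 6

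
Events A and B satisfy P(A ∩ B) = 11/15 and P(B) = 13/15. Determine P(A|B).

P(A|B) = P(A ∩ B) / P(B)
= (11/15) / (13/15)
= 11/13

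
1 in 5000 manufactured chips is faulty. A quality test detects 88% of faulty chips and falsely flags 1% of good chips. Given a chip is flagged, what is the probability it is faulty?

Let D = the rare event, + = positive/flagged.
P(D) = 1/5000
P(+|D) = 88/100 = 22/25
P(+|D') = 1/100
P(+) = P(+|D)P(D) + P(+|D')P(D')
     = \frac{22}{25} × \frac{1}{5000} + \frac{1}{100} × \frac{4999}{5000}
     = \frac{5087}{500000}
P(D|+) = P(+|D)P(D)/P(+) = \frac{88}{5087}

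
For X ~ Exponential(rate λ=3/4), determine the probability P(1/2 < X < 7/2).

P(1/2 < X < 7/2) = ∫_{1/2}^{7/2} f(x) dx
where f(x) = \frac{3 e^{- \frac{3 x}{4}}}{4}
= - \frac{1 - e^{\frac{9}{4}}}{e^{\frac{21}{8}}}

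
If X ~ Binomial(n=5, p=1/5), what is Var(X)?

For X ~ Binomial(n=5, p=1/5):
Var(X) = \frac{4}{5}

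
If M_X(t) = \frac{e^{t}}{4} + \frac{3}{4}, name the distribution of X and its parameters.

The MGF M(t) = \frac{e^{t}}{4} + \frac{3}{4} is the standard form for the Bernoulli distribution.
Comparing with the known MGF formula identifies: Bernoulli(p=1/4)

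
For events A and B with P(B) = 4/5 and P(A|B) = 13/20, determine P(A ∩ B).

By definition, P(A|B) = P(A ∩ B) / P(B)
So P(A ∩ B) = P(A|B) × P(B)
= 13/20 × 4/5
= 13/25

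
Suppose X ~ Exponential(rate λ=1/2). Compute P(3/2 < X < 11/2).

P(3/2 < X < 11/2) = ∫_{3/2}^{11/2} f(x) dx
where f(x) = \frac{e^{- \frac{x}{2}}}{2}
= - \frac{1 - e^{2}}{e^{\frac{11}{4}}}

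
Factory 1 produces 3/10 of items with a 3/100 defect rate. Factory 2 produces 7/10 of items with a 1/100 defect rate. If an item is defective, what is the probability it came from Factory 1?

Using Bayes' theorem:
P(F1) = 3/10, P(D|F1) = 3/100
P(F2) = 7/10, P(D|F2) = 1/100
P(D) = P(D|F1)P(F1) + P(D|F2)P(F2)
     = \frac{2}{125}
P(F1|D) = P(D|F1)P(F1) / P(D)
= \frac{9}{16}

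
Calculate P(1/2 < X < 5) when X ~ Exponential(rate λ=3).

P(1/2 < X < 5) = ∫_{1/2}^{5} f(x) dx
where f(x) = 3 e^{- 3 x}
= - \frac{1}{e^{15}} + e^{- \frac{3}{2}}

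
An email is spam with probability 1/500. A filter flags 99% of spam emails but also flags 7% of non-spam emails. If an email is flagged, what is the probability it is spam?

Let D = the rare event, + = positive/flagged.
P(D) = 1/500
P(+|D) = 99/100
P(+|D') = 7/100
P(+) = P(+|D)P(D) + P(+|D')P(D')
     = \frac{99}{100} × \frac{1}{500} + \frac{7}{100} × \frac{499}{500}
     = \frac{449}{6250}
P(D|+) = P(+|D)P(D)/P(+) = \frac{99}{3592}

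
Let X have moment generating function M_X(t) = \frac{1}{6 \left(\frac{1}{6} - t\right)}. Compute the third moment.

To find E[X^3], compute M^(3)(0):
M^(1)(t) = \frac{1}{6 \left(\frac{1}{6} - t\right)^{2}}
M^(2)(t) = \frac{1}{3 \left(\frac{1}{6} - t\right)^{3}}
M^(3)(t) = \frac{1}{\left(\frac{1}{6} - t\right)^{4}}
M^(3)(0) = 1296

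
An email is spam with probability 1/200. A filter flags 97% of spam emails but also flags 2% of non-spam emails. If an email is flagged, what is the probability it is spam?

Let D = the rare event, + = positive/flagged.
P(D) = 1/200
P(+|D) = 97/100
P(+|D') = 2/100 = 1/50
P(+) = P(+|D)P(D) + P(+|D')P(D')
     = \frac{97}{100} × \frac{1}{200} + \frac{1}{50} × \frac{199}{200}
     = \frac{99}{4000}
P(D|+) = P(+|D)P(D)/P(+) = \frac{97}{495}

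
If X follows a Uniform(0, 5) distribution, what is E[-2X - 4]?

For X ~ Uniform(0, 5):
E[X] = \frac{5}{2}
E[-2X - 4] = -2 × E[X] - 4 = -9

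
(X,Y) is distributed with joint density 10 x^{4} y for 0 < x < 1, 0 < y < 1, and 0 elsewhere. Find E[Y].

E[Y] = ∫_0^1 ∫_0^1 y × f(x,y) dx dy
= \frac{2}{3}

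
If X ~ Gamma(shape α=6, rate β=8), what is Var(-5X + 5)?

For X ~ Gamma(shape α=6, rate β=8):
Var(X) = \frac{3}{32}
Var(-5X + 5) = (-5)² × Var(X) = 25 × \frac{3}{32} = \frac{75}{32}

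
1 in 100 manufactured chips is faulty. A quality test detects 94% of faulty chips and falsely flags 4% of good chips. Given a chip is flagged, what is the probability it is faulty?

Let D = the rare event, + = positive/flagged.
P(D) = 1/100
P(+|D) = 94/100 = 47/50
P(+|D') = 4/100 = 1/25
P(+) = P(+|D)P(D) + P(+|D')P(D')
     = \frac{47}{50} × \frac{1}{100} + \frac{1}{25} × \frac{99}{100}
     = \frac{49}{1000}
P(D|+) = P(+|D)P(D)/P(+) = \frac{47}{245}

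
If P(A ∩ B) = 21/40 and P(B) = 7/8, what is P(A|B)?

P(A|B) = P(A ∩ B) / P(B)
= (21/40) / (7/8)
= 3/5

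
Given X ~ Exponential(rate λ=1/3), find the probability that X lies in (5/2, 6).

P(5/2 < X < 6) = ∫_{5/2}^{6} f(x) dx
where f(x) = \frac{e^{- \frac{x}{3}}}{3}
= - \frac{1}{e^{2}} + e^{- \frac{5}{6}}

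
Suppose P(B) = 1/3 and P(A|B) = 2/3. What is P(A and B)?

By definition, P(A|B) = P(A ∩ B) / P(B)
So P(A ∩ B) = P(A|B) × P(B)
= 2/3 × 1/3
= 2/9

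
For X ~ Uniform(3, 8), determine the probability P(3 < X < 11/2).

P(3 < X < 11/2) = ∫_{3}^{11/2} f(x) dx
where f(x) = \frac{1}{5}
= \frac{1}{2}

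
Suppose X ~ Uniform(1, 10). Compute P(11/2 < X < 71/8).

P(11/2 < X < 71/8) = ∫_{11/2}^{71/8} f(x) dx
where f(x) = \frac{1}{9}
= \frac{3}{8}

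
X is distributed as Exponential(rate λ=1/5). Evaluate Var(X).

For X ~ Exponential(rate λ=1/5):
Var(X) = 25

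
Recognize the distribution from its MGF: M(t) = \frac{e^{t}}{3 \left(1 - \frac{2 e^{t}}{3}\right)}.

The MGF M(t) = \frac{e^{t}}{3 \left(1 - \frac{2 e^{t}}{3}\right)} is the standard form for the Geometric distribution.
Comparing with the known MGF formula identifies: Geometric(p=1/3), X = trial number of first success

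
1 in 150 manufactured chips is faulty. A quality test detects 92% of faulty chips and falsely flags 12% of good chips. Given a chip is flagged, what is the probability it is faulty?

Let D = the rare event, + = positive/flagged.
P(D) = 1/150
P(+|D) = 92/100 = 23/25
P(+|D') = 12/100 = 3/25
P(+) = P(+|D)P(D) + P(+|D')P(D')
     = \frac{23}{25} × \frac{1}{150} + \frac{3}{25} × \frac{149}{150}
     = \frac{47}{375}
P(D|+) = P(+|D)P(D)/P(+) = \frac{23}{470}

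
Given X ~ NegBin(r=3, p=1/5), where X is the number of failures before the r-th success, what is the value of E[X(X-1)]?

E[X(X-1)] = E[X² - X] = E[X²] - E[X]
E[X] = 12
E[X²] = Var(X) + (E[X])² = 60 + (12)² = 204
E[X(X-1)] = 204 - 12 = 192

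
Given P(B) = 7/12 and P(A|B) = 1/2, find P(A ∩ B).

By definition, P(A|B) = P(A ∩ B) / P(B)
So P(A ∩ B) = P(A|B) × P(B)
= 1/2 × 7/12
= 7/24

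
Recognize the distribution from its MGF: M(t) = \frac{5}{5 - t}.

The MGF M(t) = \frac{5}{5 - t} is the standard form for the Exponential distribution.
Comparing with the known MGF formula identifies: Exponential(rate λ=5)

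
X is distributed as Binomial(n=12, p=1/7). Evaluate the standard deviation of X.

For X ~ Binomial(n=12, p=1/7):
Var(X) = \frac{72}{49}
SD(X) = √(Var(X)) = √(\frac{72}{49}) = \frac{6 \sqrt{2}}{7}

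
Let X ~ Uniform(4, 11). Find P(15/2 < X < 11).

P(15/2 < X < 11) = ∫_{15/2}^{11} f(x) dx
where f(x) = \frac{1}{7}
= \frac{1}{2}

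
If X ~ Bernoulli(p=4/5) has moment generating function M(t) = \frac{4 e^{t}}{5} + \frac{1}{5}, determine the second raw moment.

To find E[X^2], compute M^(2)(0):
M^(1)(t) = \frac{4 e^{t}}{5}
M^(2)(t) = \frac{4 e^{t}}{5}
M^(2)(0) = \frac{4}{5}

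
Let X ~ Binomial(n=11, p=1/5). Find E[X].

For X ~ Binomial(n=11, p=1/5), the expected value is:
E[X] = \frac{11}{5}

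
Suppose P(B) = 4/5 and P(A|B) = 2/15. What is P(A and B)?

By definition, P(A|B) = P(A ∩ B) / P(B)
So P(A ∩ B) = P(A|B) × P(B)
= 2/15 × 4/5
= 8/75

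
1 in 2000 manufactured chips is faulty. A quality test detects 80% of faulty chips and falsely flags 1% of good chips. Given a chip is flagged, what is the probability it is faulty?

Let D = the rare event, + = positive/flagged.
P(D) = 1/2000
P(+|D) = 80/100 = 4/5
P(+|D') = 1/100
P(+) = P(+|D)P(D) + P(+|D')P(D')
     = \frac{4}{5} × \frac{1}{2000} + \frac{1}{100} × \frac{1999}{2000}
     = \frac{2079}{200000}
P(D|+) = P(+|D)P(D)/P(+) = \frac{80}{2079}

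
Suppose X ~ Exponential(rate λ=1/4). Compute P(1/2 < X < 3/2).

P(1/2 < X < 3/2) = ∫_{1/2}^{3/2} f(x) dx
where f(x) = \frac{e^{- \frac{x}{4}}}{4}
= - \frac{1 - e^{\frac{1}{4}}}{e^{\frac{3}{8}}}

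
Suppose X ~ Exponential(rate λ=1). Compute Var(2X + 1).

For X ~ Exponential(rate λ=1):
Var(X) = 1
Var(2X + 1) = (2)² × Var(X) = 4 × 1 = 4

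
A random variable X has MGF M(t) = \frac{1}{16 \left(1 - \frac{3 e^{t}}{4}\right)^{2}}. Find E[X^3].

To find E[X^3], compute M^(3)(0):
M^(1)(t) = \frac{3 e^{t}}{32 \left(1 - \frac{3 e^{t}}{4}\right)^{3}}
M^(2)(t) = \frac{3 e^{t}}{32 \left(1 - \frac{3 e^{t}}{4}\right)^{3}} + \frac{27 e^{2 t}}{128 \left(1 - \frac{3 e^{t}}{4}\right)^{4}}
M^(3)(t) = \frac{3 e^{t}}{32 \left(1 - \frac{3 e^{t}}{4}\right)^{3}} + \frac{81 e^{2 t}}{128 \left(1 - \frac{3 e^{t}}{4}\right)^{4}} + \frac{81 e^{3 t}}{128 \left(1 - \frac{3 e^{t}}{4}\right)^{5}}
M^(3)(0) = 816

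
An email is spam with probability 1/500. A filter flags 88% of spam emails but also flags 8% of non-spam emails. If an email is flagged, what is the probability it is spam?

Let D = the rare event, + = positive/flagged.
P(D) = 1/500
P(+|D) = 88/100 = 22/25
P(+|D') = 8/100 = 2/25
P(+) = P(+|D)P(D) + P(+|D')P(D')
     = \frac{22}{25} × \frac{1}{500} + \frac{2}{25} × \frac{499}{500}
     = \frac{51}{625}
P(D|+) = P(+|D)P(D)/P(+) = \frac{11}{510}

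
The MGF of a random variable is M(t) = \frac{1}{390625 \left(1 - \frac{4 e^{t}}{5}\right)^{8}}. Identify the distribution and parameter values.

The MGF M(t) = \frac{1}{390625 \left(1 - \frac{4 e^{t}}{5}\right)^{8}} is the standard form for the NegativeBinomial distribution.
Comparing with the known MGF formula identifies: NegBin(r=8, p=1/5), X = failures before r-th success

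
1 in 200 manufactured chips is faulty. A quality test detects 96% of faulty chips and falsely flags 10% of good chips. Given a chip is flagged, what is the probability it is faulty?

Let D = the rare event, + = positive/flagged.
P(D) = 1/200
P(+|D) = 96/100 = 24/25
P(+|D') = 10/100 = 1/10
P(+) = P(+|D)P(D) + P(+|D')P(D')
     = \frac{24}{25} × \frac{1}{200} + \frac{1}{10} × \frac{199}{200}
     = \frac{1043}{10000}
P(D|+) = P(+|D)P(D)/P(+) = \frac{48}{1043}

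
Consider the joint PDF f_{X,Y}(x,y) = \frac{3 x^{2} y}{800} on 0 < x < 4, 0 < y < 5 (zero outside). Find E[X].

f_X(x) = ∫_0^5 \frac{3 x^{2} y}{800} dy = \frac{3 x^{2}}{64}
E[X] = ∫_0^4 x × (\frac{3 x^{2}}{64}) dx = 3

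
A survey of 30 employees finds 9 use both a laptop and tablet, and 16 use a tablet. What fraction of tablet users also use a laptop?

P(A ∩ B) = 9/30 = 3/10
P(B) = 16/30 = 8/15
P(A|B) = P(A ∩ B) / P(B) = (3/10) / (8/15) = 9/16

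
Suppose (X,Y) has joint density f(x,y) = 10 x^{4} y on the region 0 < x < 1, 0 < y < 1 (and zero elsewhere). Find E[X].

E[X] = ∫_0^1 ∫_0^1 x × f(x,y) dy dx
= ∫_0^1 ∫_0^1 x × (10 x^{4} y) dy dx
= \frac{5}{6}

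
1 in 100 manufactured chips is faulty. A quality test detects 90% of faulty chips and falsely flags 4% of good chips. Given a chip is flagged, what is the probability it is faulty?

Let D = the rare event, + = positive/flagged.
P(D) = 1/100
P(+|D) = 90/100 = 9/10
P(+|D') = 4/100 = 1/25
P(+) = P(+|D)P(D) + P(+|D')P(D')
     = \frac{9}{10} × \frac{1}{100} + \frac{1}{25} × \frac{99}{100}
     = \frac{243}{5000}
P(D|+) = P(+|D)P(D)/P(+) = \frac{5}{27}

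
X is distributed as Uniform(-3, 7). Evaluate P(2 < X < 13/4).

P(2 < X < 13/4) = ∫_{2}^{13/4} f(x) dx
where f(x) = \frac{1}{10}
= \frac{1}{8}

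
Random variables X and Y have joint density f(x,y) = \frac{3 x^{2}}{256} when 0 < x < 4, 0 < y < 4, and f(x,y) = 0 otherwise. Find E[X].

f_X(x) = ∫_0^4 \frac{3 x^{2}}{256} dy = \frac{3 x^{2}}{64}
E[X] = ∫_0^4 x × (\frac{3 x^{2}}{64}) dx = 3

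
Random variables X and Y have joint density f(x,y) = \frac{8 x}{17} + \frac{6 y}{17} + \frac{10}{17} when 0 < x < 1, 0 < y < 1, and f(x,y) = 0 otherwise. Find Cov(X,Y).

E[XY] = ∫∫ xy × f(x,y) dx dy = \frac{29}{102}
E[X] = \frac{55}{102}
E[Y] = \frac{9}{17}
Cov(X,Y) = E[XY] - E[X]E[Y] = - \frac{1}{867}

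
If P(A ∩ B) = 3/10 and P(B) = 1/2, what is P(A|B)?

P(A|B) = P(A ∩ B) / P(B)
= (3/10) / (1/2)
= 3/5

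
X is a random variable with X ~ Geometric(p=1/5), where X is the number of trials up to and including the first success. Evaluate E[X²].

Using the identity E[X²] = Var(X) + (E[X])²:
E[X] = 5
Var(X) = 20
E[X²] = 20 + (5)²
= 45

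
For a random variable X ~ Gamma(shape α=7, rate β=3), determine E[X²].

Using the identity E[X²] = Var(X) + (E[X])²:
E[X] = \frac{7}{3}
Var(X) = \frac{7}{9}
E[X²] = \frac{7}{9} + (\frac{7}{3})²
= \frac{56}{9}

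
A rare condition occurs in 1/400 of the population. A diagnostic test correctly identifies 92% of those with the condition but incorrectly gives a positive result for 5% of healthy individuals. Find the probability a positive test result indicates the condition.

Let D = the rare event, + = positive/flagged.
P(D) = 1/400
P(+|D) = 92/100 = 23/25
P(+|D') = 5/100 = 1/20
P(+) = P(+|D)P(D) + P(+|D')P(D')
     = \frac{23}{25} × \frac{1}{400} + \frac{1}{20} × \frac{399}{400}
     = \frac{2087}{40000}
P(D|+) = P(+|D)P(D)/P(+) = \frac{92}{2087}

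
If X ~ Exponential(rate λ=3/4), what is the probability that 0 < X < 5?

P(0 < X < 5) = ∫_{0}^{5} f(x) dx
where f(x) = \frac{3 e^{- \frac{3 x}{4}}}{4}
= 1 - e^{- \frac{15}{4}}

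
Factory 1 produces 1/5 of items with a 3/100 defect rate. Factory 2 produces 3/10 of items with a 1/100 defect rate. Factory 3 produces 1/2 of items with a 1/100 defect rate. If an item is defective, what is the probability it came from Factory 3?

Using Bayes' theorem:
P(F1) = 1/5, P(D|F1) = 3/100
P(F2) = 3/10, P(D|F2) = 1/100
P(F3) = 1/2, P(D|F3) = 1/100
P(D) = P(D|F1)P(F1) + P(D|F2)P(F2) + P(D|F3)P(F3)
     = \frac{7}{500}
P(F3|D) = P(D|F3)P(F3) / P(D)
= \frac{5}{14}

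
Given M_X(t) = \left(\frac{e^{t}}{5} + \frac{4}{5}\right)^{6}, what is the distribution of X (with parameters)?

The MGF M(t) = \left(\frac{e^{t}}{5} + \frac{4}{5}\right)^{6} is the standard form for the Binomial distribution.
Comparing with the known MGF formula identifies: Binomial(n=6, p=1/5)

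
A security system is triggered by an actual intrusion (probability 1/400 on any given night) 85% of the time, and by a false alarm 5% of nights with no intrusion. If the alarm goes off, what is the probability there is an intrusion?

Let D = the rare event, + = positive/flagged.
P(D) = 1/400
P(+|D) = 85/100 = 17/20
P(+|D') = 5/100 = 1/20
P(+) = P(+|D)P(D) + P(+|D')P(D')
     = \frac{17}{20} × \frac{1}{400} + \frac{1}{20} × \frac{399}{400}
     = \frac{13}{250}
P(D|+) = P(+|D)P(D)/P(+) = \frac{17}{416}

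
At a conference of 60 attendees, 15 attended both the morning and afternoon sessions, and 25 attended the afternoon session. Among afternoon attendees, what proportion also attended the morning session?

P(A ∩ B) = 15/60 = 1/4
P(B) = 25/60 = 5/12
P(A|B) = P(A ∩ B) / P(B) = (1/4) / (5/12) = 3/5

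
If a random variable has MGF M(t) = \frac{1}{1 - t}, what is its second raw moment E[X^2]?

To find E[X^2], compute M^(2)(0):
M^(1)(t) = \frac{1}{\left(1 - t\right)^{2}}
M^(2)(t) = \frac{2}{\left(1 - t\right)^{3}}
M^(2)(0) = 2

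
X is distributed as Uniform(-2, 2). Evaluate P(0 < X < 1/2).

P(0 < X < 1/2) = ∫_{0}^{1/2} f(x) dx
where f(x) = \frac{1}{4}
= \frac{1}{8}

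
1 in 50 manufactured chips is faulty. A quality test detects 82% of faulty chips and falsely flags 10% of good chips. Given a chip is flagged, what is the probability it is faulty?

Let D = the rare event, + = positive/flagged.
P(D) = 1/50
P(+|D) = 82/100 = 41/50
P(+|D') = 10/100 = 1/10
P(+) = P(+|D)P(D) + P(+|D')P(D')
     = \frac{41}{50} × \frac{1}{50} + \frac{1}{10} × \frac{49}{50}
     = \frac{143}{1250}
P(D|+) = P(+|D)P(D)/P(+) = \frac{41}{286}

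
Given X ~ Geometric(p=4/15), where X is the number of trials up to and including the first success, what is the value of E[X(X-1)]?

E[X(X-1)] = E[X² - X] = E[X²] - E[X]
E[X] = \frac{15}{4}
E[X²] = Var(X) + (E[X])² = \frac{165}{16} + (\frac{15}{4})² = \frac{195}{8}
E[X(X-1)] = \frac{195}{8} - \frac{15}{4} = \frac{165}{8}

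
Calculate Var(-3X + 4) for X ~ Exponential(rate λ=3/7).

For X ~ Exponential(rate λ=3/7):
Var(X) = \frac{49}{9}
Var(-3X + 4) = (-3)² × Var(X) = 9 × \frac{49}{9} = 49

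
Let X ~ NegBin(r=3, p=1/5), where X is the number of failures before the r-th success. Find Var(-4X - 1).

For X ~ NegBin(r=3, p=1/5), where X is the number of failures before the r-th success:
Var(X) = 60
Var(-4X - 1) = (-4)² × Var(X) = 16 × 60 = 960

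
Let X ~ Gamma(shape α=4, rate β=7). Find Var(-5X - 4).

For X ~ Gamma(shape α=4, rate β=7):
Var(X) = \frac{4}{49}
Var(-5X - 4) = (-5)² × Var(X) = 25 × \frac{4}{49} = \frac{100}{49}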